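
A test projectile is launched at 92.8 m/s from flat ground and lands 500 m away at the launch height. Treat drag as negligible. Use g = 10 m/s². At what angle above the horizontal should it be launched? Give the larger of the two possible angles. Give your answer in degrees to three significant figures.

72.3°

R = v₀² sin 2θ / g gives sin 2θ = gR/v₀² = 10.0·500/92.8² = 0.5806.
2θ = 35.49° or 180° − 35.49° = 144.5°, so θ = 17.75° or 72.25°.
The larger angle is 72.25°.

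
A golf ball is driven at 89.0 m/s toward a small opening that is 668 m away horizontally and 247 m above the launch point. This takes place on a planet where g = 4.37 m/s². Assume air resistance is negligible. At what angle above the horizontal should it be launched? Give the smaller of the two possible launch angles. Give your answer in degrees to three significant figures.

32.1°

Trajectory: y = x tanθ − g x² (1 + tan²θ)/(2v₀²). With x = 668, y = 247, v₀ = 89.0, g = 4.37:
123.1 tan²θ − 668 tanθ + (370.1) = 0.
tanθ = [668 ± √(668² − 4 × 123.1 × (370.1))] / (2 × 123.1) = (668 ± 513.8) / 246.2, giving tanθ = 0.6263 or 4.801.
θ = 32.06° or 78.23°; the smaller is 32.06°.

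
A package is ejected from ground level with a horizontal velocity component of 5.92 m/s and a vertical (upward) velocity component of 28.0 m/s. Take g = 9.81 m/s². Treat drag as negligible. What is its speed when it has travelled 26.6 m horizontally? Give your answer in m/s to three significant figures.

17.1 m/s

x = vₓ t ⇒ t = 26.6/5.920 = 4.493 s.
Vertical velocity there: v_y = v_y0 − g t = 28.00 − 9.81 × 4.493 = −16.08 m/s.
Speed: √(vₓ² + v_y²) = √(5.920² + 16.08²) = 17.13 m/s.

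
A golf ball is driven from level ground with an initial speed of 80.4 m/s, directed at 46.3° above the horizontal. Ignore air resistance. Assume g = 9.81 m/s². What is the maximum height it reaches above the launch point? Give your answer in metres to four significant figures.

172.2 m

Components: vₓ = 80.40 cos 46.3° = 55.55 m/s, v_y0 = 80.40 sin 46.3° = 58.13 m/s.
At the apex v_y = 0, so H = v_y0²/(2g) = 58.13²/19.62 = 172.2 m.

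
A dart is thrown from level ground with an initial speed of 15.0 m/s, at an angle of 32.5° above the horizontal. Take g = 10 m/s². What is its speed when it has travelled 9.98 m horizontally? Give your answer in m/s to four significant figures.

vₓ = 15.00 cos 32.5° = 12.65 m/s; v_y0 = 15.00 sin 32.5° = 8.059 m/s.
x = vₓ t ⇒ t = 9.98/12.65 = 0.7889 s.
Vertical velocity there: v_y = v_y0 − g t = 8.059 − 10.0 × 0.7889 = 0.1707 m/s.
Speed: √(vₓ² + v_y²) = √(12.65² + 0.1707²) = 12.65 m/s.

12.65 m/s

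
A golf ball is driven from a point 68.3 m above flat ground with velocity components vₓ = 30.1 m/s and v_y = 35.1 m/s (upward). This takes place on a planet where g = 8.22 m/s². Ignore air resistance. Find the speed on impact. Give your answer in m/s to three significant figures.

The projectile lands when y = 68.3 + (35.10) t − ½·8.22·t² = 0. Positive root: t = (35.10 + √(35.10² + 2·8.22·68.3)) / 8.22 = (35.10 + 48.53) / 8.22 = 10.17 s.
Vertical velocity at impact: v_y = v_y0 − g t = 35.10 − 8.22 × 10.17 = −48.53 m/s.
Speed: |v| = √(vₓ² + v_y²) = √(30.10² + 48.53²) = 57.10 m/s.

57.1 m/s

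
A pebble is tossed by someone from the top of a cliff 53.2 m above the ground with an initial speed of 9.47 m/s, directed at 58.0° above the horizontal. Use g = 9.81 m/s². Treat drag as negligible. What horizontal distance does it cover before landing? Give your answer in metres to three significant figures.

Components: vₓ = 9.470 cos 58.0° = 5.018 m/s, v_y0 = 9.470 sin 58.0° = 8.031 m/s.
The projectile lands when y = 53.2 + (8.031) t − ½·9.81·t² = 0. Positive root: t = (8.031 + √(8.031² + 2·9.81·53.2)) / 9.81 = (8.031 + 33.29) / 9.81 = 4.212 s.
Horizontal distance: R = vₓ t = 5.018 × 4.212 = 21.14 m.

21.1 m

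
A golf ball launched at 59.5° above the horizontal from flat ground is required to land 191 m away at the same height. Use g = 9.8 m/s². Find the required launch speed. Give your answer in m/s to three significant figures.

From R = (v₀² / g) sin 2θ: v₀ = √(gR / sin 2θ).
v₀ = √(9.80 × 191 / sin 119.0°) = √(1872 / 0.8746) = √2140.1 = 46.26 m/s.

46.3 m/s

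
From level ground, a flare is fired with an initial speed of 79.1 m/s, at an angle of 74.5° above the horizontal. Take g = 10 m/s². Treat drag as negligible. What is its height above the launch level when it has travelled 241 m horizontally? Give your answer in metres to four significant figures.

219.1 m

Components: vₓ = 79.10 cos 74.5° = 21.14 m/s, v_y0 = 79.10 sin 74.5° = 76.22 m/s.
Time to reach x = 241 m: t = x/vₓ = 241/21.14 = 11.40 s.
Height: y = v_y0 t − ½ g t² = 76.22 × 11.40 − 5.000 × 11.40² = 869.0 − 649.9 = 219.1 m.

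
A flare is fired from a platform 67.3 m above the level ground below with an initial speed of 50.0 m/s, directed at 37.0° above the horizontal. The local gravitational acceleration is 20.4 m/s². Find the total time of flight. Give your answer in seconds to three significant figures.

Resolve: vₓ = 50.00 cos 37.0° = 39.93 m/s and v_y0 = 50.00 sin 37.0° = 30.09 m/s.
Vertical motion (up positive, ground at y = 0): 10.20 t² − (30.09) t − 67.3 = 0, so t = (30.09 + √(30.09² + 2·20.4·67.3)) / 20.4 = (30.09 + 60.43) / 20.4 = 4.437 s.

4.44 s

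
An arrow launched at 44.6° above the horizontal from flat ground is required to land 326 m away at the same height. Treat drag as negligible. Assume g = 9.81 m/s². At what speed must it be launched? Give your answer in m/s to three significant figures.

56.6 m/s

From R = (v₀² / g) sin 2θ: v₀ = √(gR / sin 2θ).
v₀ = √(9.81 × 326 / sin 89.20°) = √(3198 / 0.9999) = √3198.4 = 56.55 m/s.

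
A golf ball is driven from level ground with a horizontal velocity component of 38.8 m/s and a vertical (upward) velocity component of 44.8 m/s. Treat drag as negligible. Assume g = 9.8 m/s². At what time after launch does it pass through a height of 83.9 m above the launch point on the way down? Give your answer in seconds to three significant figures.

6.51 s

Set y = v_y0 t − ½ g t² = 83.9: 4.900 t² − 44.80 t + 83.9 = 0.
Quadratic formula: t = (44.80 ± √362.60) / 9.80 = (44.80 ± 19.04) / 9.80 → t = 2.628 s or 6.514 s.
The descending-branch root is 6.514 s.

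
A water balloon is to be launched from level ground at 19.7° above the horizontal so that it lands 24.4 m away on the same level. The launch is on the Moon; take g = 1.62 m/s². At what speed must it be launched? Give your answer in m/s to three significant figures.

7.89 m/s

From R = (v₀² / g) sin 2θ: v₀ = √(gR / sin 2θ).
v₀ = √(1.62 × 24.4 / sin 39.40°) = √(39.53 / 0.6347) = √62.275 = 7.891 m/s.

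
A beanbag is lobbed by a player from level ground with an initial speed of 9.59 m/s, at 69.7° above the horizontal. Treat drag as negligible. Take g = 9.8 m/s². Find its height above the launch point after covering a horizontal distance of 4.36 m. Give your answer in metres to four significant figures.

Resolve: vₓ = 9.590 cos 69.7° = 3.327 m/s and v_y0 = 9.590 sin 69.7° = 8.994 m/s.
At x = 4.36 m, t = x/vₓ = 4.36/3.327 = 1.310 s.
Height: y = v_y0 t − ½ g t² = 8.994 × 1.310 − 4.900 × 1.310² = 11.79 − 8.415 = 3.372 m.

3.372 m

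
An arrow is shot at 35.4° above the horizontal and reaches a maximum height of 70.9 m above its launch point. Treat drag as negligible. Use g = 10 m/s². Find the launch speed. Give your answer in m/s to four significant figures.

At the peak v_y = 0, so v_y0 = √(2gH) = √(2 × 10.0 × 70.9) = 37.66 m/s.
v_y0 = v₀ sin θ ⇒ v₀ = 37.66 / sin 35.4° = 65.01 m/s.

65.01 m/s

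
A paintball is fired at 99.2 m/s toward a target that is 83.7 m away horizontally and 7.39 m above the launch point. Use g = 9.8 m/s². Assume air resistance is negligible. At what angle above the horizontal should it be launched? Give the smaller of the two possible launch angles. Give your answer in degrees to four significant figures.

7.445°

Trajectory: y = x tanθ − g x² (1 + tan²θ)/(2v₀²). With x = 83.7, y = 7.39, v₀ = 99.2, g = 9.80:
3.488 tan²θ − 83.7 tanθ + (10.88) = 0.
tanθ = [83.7 ± √(83.7² − 4 × 3.488 × (10.88))] / (2 × 3.488) = (83.7 ± 82.79) / 6.977, giving tanθ = 0.1307 or 23.86.
θ = 7.445° or 87.60°; the smaller is 7.445°.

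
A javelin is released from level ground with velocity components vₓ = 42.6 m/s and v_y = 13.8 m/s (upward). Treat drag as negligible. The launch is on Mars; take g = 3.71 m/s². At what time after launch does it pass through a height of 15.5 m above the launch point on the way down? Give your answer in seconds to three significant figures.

Set y = v_y0 t − ½ g t² = 15.5: 1.855 t² − 13.80 t + 15.5 = 0.
Quadratic formula: t = (13.80 ± √75.430) / 3.71 = (13.80 ± 8.685) / 3.71 → t = 1.379 s or 6.061 s.
The descending-branch root is 6.061 s.

6.06 s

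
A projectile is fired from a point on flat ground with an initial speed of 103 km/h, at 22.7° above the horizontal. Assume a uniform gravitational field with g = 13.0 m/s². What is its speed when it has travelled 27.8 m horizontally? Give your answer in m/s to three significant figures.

Convert: 103 km/h = 103/3.6 = 28.61 m/s.
Components: vₓ = 28.61 cos 22.7° = 26.39 m/s, v_y0 = 28.61 sin 22.7° = 11.04 m/s.
x = vₓ t ⇒ t = 27.8/26.39 = 1.053 s.
Vertical velocity there: v_y = v_y0 − g t = 11.04 − 13.0 × 1.053 = −2.651 m/s.
Speed: √(vₓ² + v_y²) = √(26.39² + 2.651²) = 26.53 m/s.

26.5 m/s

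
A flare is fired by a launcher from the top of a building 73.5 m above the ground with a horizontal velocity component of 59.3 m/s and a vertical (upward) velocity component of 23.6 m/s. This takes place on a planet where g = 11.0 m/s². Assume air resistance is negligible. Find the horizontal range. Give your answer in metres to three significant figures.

The projectile lands when y = 73.5 + (23.60) t − ½·11.0·t² = 0. Positive root: t = (23.60 + √(23.60² + 2·11.0·73.5)) / 11.0 = (23.60 + 46.63) / 11.0 = 6.384 s.
Horizontal distance: R = vₓ t = 59.30 × 6.384 = 378.6 m.

379 m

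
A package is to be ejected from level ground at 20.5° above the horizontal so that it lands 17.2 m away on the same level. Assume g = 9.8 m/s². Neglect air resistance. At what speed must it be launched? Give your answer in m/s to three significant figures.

Level-ground range: R = v₀² sin(2θ)/g, so v₀ = √(gR / sin 2θ).
v₀ = √(9.80 × 17.2 / sin 41.00°) = √(168.6 / 0.6561) = √256.93 = 16.03 m/s.

16.0 m/s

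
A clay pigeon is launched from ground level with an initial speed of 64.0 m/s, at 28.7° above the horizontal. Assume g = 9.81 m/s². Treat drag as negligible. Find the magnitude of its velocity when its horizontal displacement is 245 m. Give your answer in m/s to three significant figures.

57.4 m/s

Resolve: vₓ = 64.00 cos 28.7° = 56.14 m/s and v_y0 = 64.00 sin 28.7° = 30.73 m/s.
x = vₓ t ⇒ t = 245/56.14 = 4.364 s.
Vertical velocity there: v_y = v_y0 − g t = 30.73 − 9.81 × 4.364 = −12.08 m/s.
Speed: √(vₓ² + v_y²) = √(56.14² + 12.08²) = 57.42 m/s.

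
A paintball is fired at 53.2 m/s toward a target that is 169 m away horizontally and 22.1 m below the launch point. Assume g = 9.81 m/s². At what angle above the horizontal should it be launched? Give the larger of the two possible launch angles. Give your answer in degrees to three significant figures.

72.9°

Trajectory: y = x tanθ − g x² (1 + tan²θ)/(2v₀²). With x = 169, y = −22.1, v₀ = 53.2, g = 9.81:
49.50 tan²θ − 169 tanθ + (27.40) = 0.
tanθ = [169 ± √(169² − 4 × 49.50 × (27.40))] / (2 × 49.50) = (169 ± 152.1) / 99.00, giving tanθ = 0.1706 or 3.244.
θ = 9.684° or 72.87°; the larger is 72.87°.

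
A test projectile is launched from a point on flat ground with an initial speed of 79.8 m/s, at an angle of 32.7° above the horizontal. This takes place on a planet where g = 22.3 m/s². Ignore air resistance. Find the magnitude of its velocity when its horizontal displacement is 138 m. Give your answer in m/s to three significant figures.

67.2 m/s

Resolve: vₓ = 79.80 cos 32.7° = 67.15 m/s and v_y0 = 79.80 sin 32.7° = 43.11 m/s.
x = vₓ t ⇒ t = 138/67.15 = 2.055 s.
Vertical velocity there: v_y = v_y0 − g t = 43.11 − 22.3 × 2.055 = −2.716 m/s.
Speed: √(vₓ² + v_y²) = √(67.15² + 2.716²) = 67.21 m/s.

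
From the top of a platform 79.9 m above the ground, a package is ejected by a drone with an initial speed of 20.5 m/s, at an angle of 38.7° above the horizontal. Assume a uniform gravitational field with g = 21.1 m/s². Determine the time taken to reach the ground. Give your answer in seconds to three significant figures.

Resolve: vₓ = 20.50 cos 38.7° = 16.00 m/s and v_y0 = 20.50 sin 38.7° = 12.82 m/s.
Vertical motion (up positive, ground at y = 0): 10.55 t² − (12.82) t − 79.9 = 0, so t = (12.82 + √(12.82² + 2·21.1·79.9)) / 21.1 = (12.82 + 59.46) / 21.1 = 3.426 s.

3.43 s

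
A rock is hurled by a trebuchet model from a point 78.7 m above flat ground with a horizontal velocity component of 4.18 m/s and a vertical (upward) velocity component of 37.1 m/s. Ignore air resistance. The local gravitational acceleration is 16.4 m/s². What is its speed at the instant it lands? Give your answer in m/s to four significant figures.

Vertical motion (up positive, ground at y = 0): 8.200 t² − (37.10) t − 78.7 = 0, so t = (37.10 + √(37.10² + 2·16.4·78.7)) / 16.4 = (37.10 + 62.91) / 16.4 = 6.098 s.
Vertical velocity at impact: v_y = v_y0 − g t = 37.10 − 16.4 × 6.098 = −62.91 m/s.
Speed: |v| = √(vₓ² + v_y²) = √(4.180² + 62.91²) = 63.05 m/s.

63.05 m/s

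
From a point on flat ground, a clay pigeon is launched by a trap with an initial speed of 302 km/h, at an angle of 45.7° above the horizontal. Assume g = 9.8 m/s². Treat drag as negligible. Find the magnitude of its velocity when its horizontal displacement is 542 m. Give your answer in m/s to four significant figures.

66.11 m/s

Convert: 302 km/h = 302/3.6 = 83.89 m/s.
Components: vₓ = 83.89 cos 45.7° = 58.59 m/s, v_y0 = 83.89 sin 45.7° = 60.04 m/s.
At x = 542 m, t = x/vₓ = 542/58.59 = 9.251 s.
Vertical velocity there: v_y = v_y0 − g t = 60.04 − 9.80 × 9.251 = −30.62 m/s.
Speed: √(vₓ² + v_y²) = √(58.59² + 30.62²) = 66.11 m/s.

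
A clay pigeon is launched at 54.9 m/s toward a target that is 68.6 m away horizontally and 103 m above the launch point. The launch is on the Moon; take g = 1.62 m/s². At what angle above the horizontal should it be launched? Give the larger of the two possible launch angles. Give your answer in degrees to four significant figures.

Trajectory: y = x tanθ − g x² (1 + tan²θ)/(2v₀²). With x = 68.6, y = 103, v₀ = 54.9, g = 1.62:
1.265 tan²θ − 68.6 tanθ + (104.3) = 0.
tanθ = [68.6 ± √(68.6² − 4 × 1.265 × (104.3))] / (2 × 1.265) = (68.6 ± 64.64) / 2.529, giving tanθ = 1.565 or 52.68.
θ = 57.42° or 88.91°; the larger is 88.91°.

88.91°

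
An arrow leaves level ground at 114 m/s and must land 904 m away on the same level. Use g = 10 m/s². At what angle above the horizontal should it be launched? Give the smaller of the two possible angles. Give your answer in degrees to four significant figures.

R = v₀² sin 2θ / g gives sin 2θ = gR/v₀² = 10.0·904/114² = 0.6956.
2θ = 44.07° or 180° − 44.07° = 135.9°, so θ = 22.04° or 67.96°.
The smaller angle is 22.04°.

22.04°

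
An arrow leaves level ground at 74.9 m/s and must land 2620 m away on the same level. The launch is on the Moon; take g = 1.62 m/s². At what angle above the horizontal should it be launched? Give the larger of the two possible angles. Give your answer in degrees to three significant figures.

From R = (v₀²/g) sin 2θ: sin 2θ = 1.62 × 2620 / 5610.0 = 0.7566.
2θ = 49.16° or 180° − 49.16° = 130.8°, so θ = 24.58° or 65.42°.
The larger angle is 65.42°.

65.4°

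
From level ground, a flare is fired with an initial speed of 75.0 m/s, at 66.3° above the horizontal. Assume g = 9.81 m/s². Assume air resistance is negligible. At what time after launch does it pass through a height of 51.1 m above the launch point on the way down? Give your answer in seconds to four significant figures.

vₓ = 75.00 cos 66.3° = 30.15 m/s; v_y0 = 75.00 sin 66.3° = 68.67 m/s.
Height y(t) = 68.67 t − 4.905 t² = 51.1 gives 4.905 t² − 68.67 t + 51.1 = 0.
Quadratic formula: t = (68.67 ± √3713.6) / 9.81 = (68.67 ± 60.94) / 9.81 → t = 0.7885 s or 13.21 s.
The descending-branch root is 13.21 s.

13.21 s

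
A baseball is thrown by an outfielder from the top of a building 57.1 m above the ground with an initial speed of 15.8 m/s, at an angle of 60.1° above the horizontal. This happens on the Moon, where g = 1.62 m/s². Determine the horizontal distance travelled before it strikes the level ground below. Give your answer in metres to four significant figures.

160.4 m

vₓ = 15.80 cos 60.1° = 7.876 m/s; v_y0 = 15.80 sin 60.1° = 13.70 m/s.
Vertical motion (up positive, ground at y = 0): 0.8100 t² − (13.70) t − 57.1 = 0, so t = (13.70 + √(13.70² + 2·1.62·57.1)) / 1.62 = (13.70 + 19.30) / 1.62 = 20.37 s.
Horizontal distance: R = vₓ t = 7.876 × 20.37 = 160.4 m.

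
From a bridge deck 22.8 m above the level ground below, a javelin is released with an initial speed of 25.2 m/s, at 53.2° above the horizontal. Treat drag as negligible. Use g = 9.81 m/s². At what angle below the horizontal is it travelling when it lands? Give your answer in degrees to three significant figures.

vₓ = 25.20 cos 53.2° = 15.10 m/s; v_y0 = 25.20 sin 53.2° = 20.18 m/s.
With up positive and y = 0 at the ground: y(t) = 22.8 + (20.18) t − 4.905 t². Setting y = 0 and taking the positive root: t = [20.18 + √(20.18² + 2·9.81·22.8)] / 9.81 = (20.18 + 29.23) / 9.81 = 5.037 s.
At impact: v_y = v_y0 − g t = −29.23 m/s; vₓ = 15.10 m/s.
Angle below horizontal: arctan(|v_y|/vₓ) = arctan(29.23/15.10) = 62.69°.

62.7°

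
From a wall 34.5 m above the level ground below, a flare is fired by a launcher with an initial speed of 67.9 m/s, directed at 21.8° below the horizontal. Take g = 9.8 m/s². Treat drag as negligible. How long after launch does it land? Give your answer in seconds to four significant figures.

1.123 s

Horizontal component vₓ = 67.90 cos 21.8° = 63.04 m/s; vertical v_y0 = −25.22 m/s (downward).
The projectile lands when y = 34.5 + (−25.22) t − ½·9.80·t² = 0. Positive root: t = (−25.22 + √(25.22² + 2·9.80·34.5)) / 9.80 = (−25.22 + 36.22) / 9.80 = 1.123 s.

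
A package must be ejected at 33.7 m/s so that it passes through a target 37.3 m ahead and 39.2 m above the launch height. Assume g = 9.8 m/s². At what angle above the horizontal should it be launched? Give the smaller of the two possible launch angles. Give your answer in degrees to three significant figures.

Trajectory: y = x tanθ − g x² (1 + tan²θ)/(2v₀²). With x = 37.3, y = 39.2, v₀ = 33.7, g = 9.80:
6.003 tan²θ − 37.3 tanθ + (45.20) = 0.
tanθ = [37.3 ± √(37.3² − 4 × 6.003 × (45.20))] / (2 × 6.003) = (37.3 ± 17.49) / 12.01, giving tanθ = 1.650 or 4.564.
θ = 58.78° or 77.64°; the smaller is 58.78°.

58.8°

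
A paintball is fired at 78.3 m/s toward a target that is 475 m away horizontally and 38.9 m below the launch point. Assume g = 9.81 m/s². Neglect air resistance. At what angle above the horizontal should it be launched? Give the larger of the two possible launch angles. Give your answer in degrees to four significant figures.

66.40°

Trajectory: y = x tanθ − g x² (1 + tan²θ)/(2v₀²). With x = 475, y = −38.9, v₀ = 78.3, g = 9.81:
180.5 tan²θ − 475 tanθ + (141.6) = 0.
tanθ = [475 ± √(475² − 4 × 180.5 × (141.6))] / (2 × 180.5) = (475 ± 351.2) / 361.0, giving tanθ = 0.3428 or 2.289.
θ = 18.92° or 66.40°; the larger is 66.40°.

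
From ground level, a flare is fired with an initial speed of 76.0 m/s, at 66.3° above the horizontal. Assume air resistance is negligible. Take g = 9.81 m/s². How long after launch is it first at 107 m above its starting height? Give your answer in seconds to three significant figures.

1.75 s

Components: vₓ = 76.00 cos 66.3° = 30.55 m/s, v_y0 = 76.00 sin 66.3° = 69.59 m/s.
Height y(t) = 69.59 t − 4.905 t² = 107 gives 4.905 t² − 69.59 t + 107 = 0.
Quadratic formula: t = (69.59 ± √2743.5) / 9.81 = (69.59 ± 52.38) / 9.81 → t = 1.755 s or 12.43 s.
The first (ascending) time is 1.755 s.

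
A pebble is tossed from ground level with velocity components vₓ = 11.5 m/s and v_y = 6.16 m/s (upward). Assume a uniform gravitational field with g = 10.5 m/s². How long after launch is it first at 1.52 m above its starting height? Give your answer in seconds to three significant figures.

Require v_y0 t − ½ g t² = 1.52, i.e. 5.250 t² − 6.160 t + 1.52 = 0.
t = [6.160 ± √(6.160² − 2·10.5·1.52)] / 10.5 = (6.160 ± 2.455) / 10.5, so t = 0.3529 s or t = 0.8204 s.
The first (ascending) time is 0.3529 s.

0.353 s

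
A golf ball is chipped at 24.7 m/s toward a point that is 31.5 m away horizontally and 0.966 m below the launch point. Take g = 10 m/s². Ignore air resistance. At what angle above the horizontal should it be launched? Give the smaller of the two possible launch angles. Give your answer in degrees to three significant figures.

Trajectory: y = x tanθ − g x² (1 + tan²θ)/(2v₀²). With x = 31.5, y = −0.966, v₀ = 24.7, g = 10.0:
8.132 tan²θ − 31.5 tanθ + (7.166) = 0.
tanθ = [31.5 ± √(31.5² − 4 × 8.132 × (7.166))] / (2 × 8.132) = (31.5 ± 27.55) / 16.26, giving tanθ = 0.2427 or 3.631.
θ = 13.64° or 74.60°; the smaller is 13.64°.

13.6°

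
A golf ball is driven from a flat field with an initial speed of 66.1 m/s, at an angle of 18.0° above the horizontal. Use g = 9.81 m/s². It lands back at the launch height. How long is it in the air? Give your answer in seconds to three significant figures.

Resolve: vₓ = 66.10 cos 18.0° = 62.86 m/s and v_y0 = 66.10 sin 18.0° = 20.43 m/s.
Landing at launch height ⇒ T = 2 v_y0 / g = 2 × 20.43 / 9.81 = 4.164 s.

4.16 s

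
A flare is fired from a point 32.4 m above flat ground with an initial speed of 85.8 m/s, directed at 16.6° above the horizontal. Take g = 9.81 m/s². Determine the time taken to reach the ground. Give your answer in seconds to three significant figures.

6.08 s

Components: vₓ = 85.80 cos 16.6° = 82.22 m/s, v_y0 = 85.80 sin 16.6° = 24.51 m/s.
The projectile lands when y = 32.4 + (24.51) t − ½·9.81·t² = 0. Positive root: t = (24.51 + √(24.51² + 2·9.81·32.4)) / 9.81 = (24.51 + 35.16) / 9.81 = 6.083 s.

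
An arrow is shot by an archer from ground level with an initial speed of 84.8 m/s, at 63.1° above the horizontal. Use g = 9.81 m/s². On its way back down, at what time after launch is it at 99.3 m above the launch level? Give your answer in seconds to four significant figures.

13.97 s

Horizontal component vₓ = 84.80 cos 63.1° = 38.37 m/s; vertical v_y0 = 84.80 sin 63.1° = 75.62 m/s.
Require v_y0 t − ½ g t² = 99.3, i.e. 4.905 t² − 75.62 t + 99.3 = 0.
Quadratic formula: t = (75.62 ± √3770.8) / 9.81 = (75.62 ± 61.41) / 9.81 → t = 1.449 s or 13.97 s.
The descending-branch root is 13.97 s.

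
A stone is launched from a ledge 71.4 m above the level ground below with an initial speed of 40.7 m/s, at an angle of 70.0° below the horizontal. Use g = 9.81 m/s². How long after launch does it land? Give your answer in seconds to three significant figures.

Resolve: vₓ = 40.70 cos 70.0° = 13.92 m/s and v_y0 = −38.25 m/s (downward).
The projectile lands when y = 71.4 + (−38.25) t − ½·9.81·t² = 0. Positive root: t = (−38.25 + √(38.25² + 2·9.81·71.4)) / 9.81 = (−38.25 + 53.51) / 9.81 = 1.556 s.

1.56 s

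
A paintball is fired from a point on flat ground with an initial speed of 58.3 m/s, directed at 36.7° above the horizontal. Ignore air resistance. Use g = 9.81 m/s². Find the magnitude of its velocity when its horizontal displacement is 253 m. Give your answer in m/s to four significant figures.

Horizontal component vₓ = 58.30 cos 36.7° = 46.74 m/s; vertical v_y0 = 58.30 sin 36.7° = 34.84 m/s.
x = vₓ t ⇒ t = 253/46.74 = 5.413 s.
Vertical velocity there: v_y = v_y0 − g t = 34.84 − 9.81 × 5.413 = −18.26 m/s.
Speed: √(vₓ² + v_y²) = √(46.74² + 18.26²) = 50.18 m/s.

50.18 m/s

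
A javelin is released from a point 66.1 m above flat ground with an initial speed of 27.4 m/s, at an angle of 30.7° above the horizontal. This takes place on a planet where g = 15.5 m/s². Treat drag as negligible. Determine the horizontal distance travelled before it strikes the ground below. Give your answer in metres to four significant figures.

93.28 m

Horizontal component vₓ = 27.40 cos 30.7° = 23.56 m/s; vertical v_y0 = 27.40 sin 30.7° = 13.99 m/s.
With up positive and y = 0 at the ground: y(t) = 66.1 + (13.99) t − 7.750 t². Setting y = 0 and taking the positive root: t = [13.99 + √(13.99² + 2·15.5·66.1)] / 15.5 = (13.99 + 47.38) / 15.5 = 3.959 s.
Horizontal distance: R = vₓ t = 23.56 × 3.959 = 93.28 m.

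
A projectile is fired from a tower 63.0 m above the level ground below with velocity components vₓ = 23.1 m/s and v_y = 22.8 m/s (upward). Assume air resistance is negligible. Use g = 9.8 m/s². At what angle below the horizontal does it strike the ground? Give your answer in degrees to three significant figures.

Vertical motion (up positive, ground at y = 0): 4.900 t² − (22.80) t − 63.0 = 0, so t = (22.80 + √(22.80² + 2·9.80·63.0)) / 9.80 = (22.80 + 41.89) / 9.80 = 6.601 s.
At impact: v_y = v_y0 − g t = −41.89 m/s; vₓ = 23.10 m/s.
Angle below horizontal: arctan(|v_y|/vₓ) = arctan(41.89/23.10) = 61.12°.

61.1°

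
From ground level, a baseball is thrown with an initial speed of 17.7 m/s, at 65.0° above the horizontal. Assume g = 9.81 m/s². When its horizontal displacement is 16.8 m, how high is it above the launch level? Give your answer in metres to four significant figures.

11.29 m

Resolve: vₓ = 17.70 cos 65.0° = 7.480 m/s and v_y0 = 17.70 sin 65.0° = 16.04 m/s.
x = vₓ t ⇒ t = 16.8/7.480 = 2.246 s.
Height: y = v_y0 t − ½ g t² = 16.04 × 2.246 − 4.905 × 2.246² = 36.03 − 24.74 = 11.29 m.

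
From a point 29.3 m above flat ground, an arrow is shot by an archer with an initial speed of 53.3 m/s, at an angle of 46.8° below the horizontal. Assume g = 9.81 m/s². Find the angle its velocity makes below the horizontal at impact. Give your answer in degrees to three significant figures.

51.4°

Horizontal component vₓ = 53.30 cos 46.8° = 36.49 m/s; vertical v_y0 = −38.85 m/s (downward).
With up positive and y = 0 at the ground: y(t) = 29.3 + (−38.85) t − 4.905 t². Setting y = 0 and taking the positive root: t = [−38.85 + √(38.85² + 2·9.81·29.3)] / 9.81 = (−38.85 + 45.66) / 9.81 = 0.6934 s.
At impact: v_y = v_y0 − g t = −45.66 m/s; vₓ = 36.49 m/s.
Angle below horizontal: arctan(|v_y|/vₓ) = arctan(45.66/36.49) = 51.37°.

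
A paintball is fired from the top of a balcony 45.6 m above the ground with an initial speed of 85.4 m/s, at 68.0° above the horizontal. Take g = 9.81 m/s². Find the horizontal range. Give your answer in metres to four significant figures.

534.2 m

vₓ = 85.40 cos 68.0° = 31.99 m/s; v_y0 = 85.40 sin 68.0° = 79.18 m/s.
Vertical motion (up positive, ground at y = 0): 4.905 t² − (79.18) t − 45.6 = 0, so t = (79.18 + √(79.18² + 2·9.81·45.6)) / 9.81 = (79.18 + 84.64) / 9.81 = 16.70 s.
Horizontal distance: R = vₓ t = 31.99 × 16.70 = 534.2 m.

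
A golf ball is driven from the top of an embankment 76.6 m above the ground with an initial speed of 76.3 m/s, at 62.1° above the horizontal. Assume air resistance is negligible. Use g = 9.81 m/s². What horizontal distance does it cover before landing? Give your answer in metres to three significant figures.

Horizontal component vₓ = 76.30 cos 62.1° = 35.70 m/s; vertical v_y0 = 76.30 sin 62.1° = 67.43 m/s.
With up positive and y = 0 at the ground: y(t) = 76.6 + (67.43) t − 4.905 t². Setting y = 0 and taking the positive root: t = [67.43 + √(67.43² + 2·9.81·76.6)] / 9.81 = (67.43 + 77.78) / 9.81 = 14.80 s.
Horizontal distance: R = vₓ t = 35.70 × 14.80 = 528.5 m.

528 m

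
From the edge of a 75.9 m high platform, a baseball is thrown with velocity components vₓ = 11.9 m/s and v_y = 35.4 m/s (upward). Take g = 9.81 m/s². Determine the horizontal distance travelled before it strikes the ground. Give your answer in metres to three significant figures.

The projectile lands when y = 75.9 + (35.40) t − ½·9.81·t² = 0. Positive root: t = (35.40 + √(35.40² + 2·9.81·75.9)) / 9.81 = (35.40 + 52.37) / 9.81 = 8.947 s.
Horizontal distance: R = vₓ t = 11.90 × 8.947 = 106.5 m.

106 m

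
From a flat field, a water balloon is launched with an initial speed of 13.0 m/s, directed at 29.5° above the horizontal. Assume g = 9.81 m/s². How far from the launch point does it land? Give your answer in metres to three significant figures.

14.8 m

Components: vₓ = 13.00 cos 29.5° = 11.31 m/s, v_y0 = 13.00 sin 29.5° = 6.402 m/s.
Time aloft: T = 2 v_y0 / g = 2 × 6.402 / 9.81 = 1.305 s.
Horizontal distance R = vₓ T = 11.31 × 1.305 = 14.77 m.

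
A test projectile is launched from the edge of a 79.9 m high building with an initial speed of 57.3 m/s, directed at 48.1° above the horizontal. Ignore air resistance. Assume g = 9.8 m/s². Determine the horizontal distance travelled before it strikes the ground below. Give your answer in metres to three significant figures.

394 m

Horizontal component vₓ = 57.30 cos 48.1° = 38.27 m/s; vertical v_y0 = 57.30 sin 48.1° = 42.65 m/s.
The projectile lands when y = 79.9 + (42.65) t − ½·9.80·t² = 0. Positive root: t = (42.65 + √(42.65² + 2·9.80·79.9)) / 9.80 = (42.65 + 58.18) / 9.80 = 10.29 s.
Horizontal distance: R = vₓ t = 38.27 × 10.29 = 393.7 m.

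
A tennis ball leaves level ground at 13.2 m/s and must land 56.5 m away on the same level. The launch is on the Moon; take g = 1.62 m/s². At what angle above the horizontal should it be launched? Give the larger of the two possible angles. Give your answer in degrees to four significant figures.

74.16°

From R = (v₀²/g) sin 2θ: sin 2θ = 1.62 × 56.5 / 174.24 = 0.5253.
2θ = 31.69° or 180° − 31.69° = 148.3°, so θ = 15.84° or 74.16°.
The larger angle is 74.16°.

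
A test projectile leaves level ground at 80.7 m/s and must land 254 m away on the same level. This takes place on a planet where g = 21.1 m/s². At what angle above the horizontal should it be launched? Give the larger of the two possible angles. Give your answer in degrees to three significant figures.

62.3°

R = v₀² sin 2θ / g gives sin 2θ = gR/v₀² = 21.1·254/80.7² = 0.8229.
2θ = 55.38° or 180° − 55.38° = 124.6°, so θ = 27.69° or 62.31°.
The larger angle is 62.31°.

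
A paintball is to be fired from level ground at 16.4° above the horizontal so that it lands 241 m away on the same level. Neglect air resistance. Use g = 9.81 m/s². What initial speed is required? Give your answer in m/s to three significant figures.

From R = (v₀² / g) sin 2θ: v₀ = √(gR / sin 2θ).
v₀ = √(9.81 × 241 / sin 32.80°) = √(2364 / 0.5417) = √4364.4 = 66.06 m/s.

66.1 m/s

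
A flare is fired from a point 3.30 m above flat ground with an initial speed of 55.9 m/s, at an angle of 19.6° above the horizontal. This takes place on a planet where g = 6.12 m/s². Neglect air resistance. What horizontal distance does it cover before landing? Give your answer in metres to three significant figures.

332 m

Horizontal component vₓ = 55.90 cos 19.6° = 52.66 m/s; vertical v_y0 = 55.90 sin 19.6° = 18.75 m/s.
With up positive and y = 0 at the ground: y(t) = 3.30 + (18.75) t − 3.060 t². Setting y = 0 and taking the positive root: t = [18.75 + √(18.75² + 2·6.12·3.30)] / 6.12 = (18.75 + 19.80) / 6.12 = 6.299 s.
Horizontal distance: R = vₓ t = 52.66 × 6.299 = 331.7 m.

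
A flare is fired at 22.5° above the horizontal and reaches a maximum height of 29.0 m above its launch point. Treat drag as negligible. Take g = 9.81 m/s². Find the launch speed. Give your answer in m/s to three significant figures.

62.3 m/s

At the peak v_y = 0, so v_y0 = √(2gH) = √(2 × 9.81 × 29.0) = 23.85 m/s.
v_y0 = v₀ sin θ ⇒ v₀ = 23.85 / sin 22.5° = 62.33 m/s.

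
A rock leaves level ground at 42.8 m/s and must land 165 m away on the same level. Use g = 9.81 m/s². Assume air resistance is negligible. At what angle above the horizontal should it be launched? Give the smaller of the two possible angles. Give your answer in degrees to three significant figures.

31.0°

From R = (v₀²/g) sin 2θ: sin 2θ = 9.81 × 165 / 1831.8 = 0.8836.
2θ = 62.08° or 180° − 62.08° = 117.9°, so θ = 31.04° or 58.96°.
The smaller angle is 31.04°.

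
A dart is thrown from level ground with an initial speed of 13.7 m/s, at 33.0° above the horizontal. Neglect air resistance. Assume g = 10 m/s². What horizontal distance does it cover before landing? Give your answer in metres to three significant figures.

17.1 m

vₓ = 13.70 cos 33.0° = 11.49 m/s; v_y0 = 13.70 sin 33.0° = 7.462 m/s.
Time aloft: T = 2 v_y0 / g = 2 × 7.462 / 10.0 = 1.492 s.
Horizontal distance R = vₓ T = 11.49 × 1.492 = 17.15 m.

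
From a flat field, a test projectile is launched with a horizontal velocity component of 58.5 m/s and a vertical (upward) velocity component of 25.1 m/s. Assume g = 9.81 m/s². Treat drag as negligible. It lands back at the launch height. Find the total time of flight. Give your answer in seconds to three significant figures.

5.12 s

Time of flight on level ground: T = 2 v_y0 / g = 2 × 25.10 / 9.81 = 5.117 s.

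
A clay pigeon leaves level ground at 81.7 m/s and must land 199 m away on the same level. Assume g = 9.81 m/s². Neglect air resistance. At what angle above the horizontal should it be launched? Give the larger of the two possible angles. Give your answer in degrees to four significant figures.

Level-ground range R = v₀² sin(2θ)/g ⇒ sin(2θ) = gR/v₀² = 9.81 × 199 / 81.7² = 0.2925.
2θ = 17.01° or 180° − 17.01° = 163.0°, so θ = 8.503° or 81.50°.
The larger angle is 81.50°.

81.50°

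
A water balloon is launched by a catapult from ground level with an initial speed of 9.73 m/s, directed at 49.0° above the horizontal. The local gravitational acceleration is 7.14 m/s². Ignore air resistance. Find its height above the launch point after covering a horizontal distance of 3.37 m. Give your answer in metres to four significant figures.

2.882 m

vₓ = 9.730 cos 49.0° = 6.383 m/s; v_y0 = 9.730 sin 49.0° = 7.343 m/s.
Time to reach x = 3.37 m: t = x/vₓ = 3.37/6.383 = 0.5279 s.
Height: y = v_y0 t − ½ g t² = 7.343 × 0.5279 − 3.570 × 0.5279² = 3.877 − 0.9950 = 2.882 m.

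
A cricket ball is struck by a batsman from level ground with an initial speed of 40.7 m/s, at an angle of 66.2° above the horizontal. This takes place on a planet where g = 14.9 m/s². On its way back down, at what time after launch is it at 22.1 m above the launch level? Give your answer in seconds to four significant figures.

Resolve: vₓ = 40.70 cos 66.2° = 16.42 m/s and v_y0 = 40.70 sin 66.2° = 37.24 m/s.
Require v_y0 t − ½ g t² = 22.1, i.e. 7.450 t² − 37.24 t + 22.1 = 0.
Quadratic formula: t = (37.24 ± √728.15) / 14.9 = (37.24 ± 26.98) / 14.9 → t = 0.6882 s or 4.310 s.
The descending-branch root is 4.310 s.

4.310 s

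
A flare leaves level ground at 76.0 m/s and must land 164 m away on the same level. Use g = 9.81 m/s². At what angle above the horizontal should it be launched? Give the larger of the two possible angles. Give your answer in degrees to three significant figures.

81.9°

R = v₀² sin 2θ / g gives sin 2θ = gR/v₀² = 9.81·164/76.0² = 0.2785.
2θ = 16.17° or 180° − 16.17° = 163.8°, so θ = 8.087° or 81.91°.
The larger angle is 81.91°.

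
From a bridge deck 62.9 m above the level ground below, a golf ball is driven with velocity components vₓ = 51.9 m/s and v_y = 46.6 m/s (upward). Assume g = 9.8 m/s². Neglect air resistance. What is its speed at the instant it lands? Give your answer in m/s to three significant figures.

Vertical motion (up positive, ground at y = 0): 4.900 t² − (46.60) t − 62.9 = 0, so t = (46.60 + √(46.60² + 2·9.80·62.9)) / 9.80 = (46.60 + 58.35) / 9.80 = 10.71 s.
Vertical velocity at impact: v_y = v_y0 − g t = 46.60 − 9.80 × 10.71 = −58.35 m/s.
Speed: |v| = √(vₓ² + v_y²) = √(51.90² + 58.35²) = 78.09 m/s.

78.1 m/s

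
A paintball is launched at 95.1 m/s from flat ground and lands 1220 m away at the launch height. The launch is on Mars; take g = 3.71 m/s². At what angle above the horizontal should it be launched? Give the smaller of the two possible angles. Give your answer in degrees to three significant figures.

R = v₀² sin 2θ / g gives sin 2θ = gR/v₀² = 3.71·1220/95.1² = 0.5005.
2θ = 30.03° or 180° − 30.03° = 150.0°, so θ = 15.02° or 74.98°.
The smaller angle is 15.02°.

15.0°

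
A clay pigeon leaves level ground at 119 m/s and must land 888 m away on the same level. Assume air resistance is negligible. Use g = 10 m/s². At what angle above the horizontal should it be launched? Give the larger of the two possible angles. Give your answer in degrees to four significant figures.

R = v₀² sin 2θ / g gives sin 2θ = gR/v₀² = 10.0·888/119² = 0.6271.
2θ = 38.83° or 180° − 38.83° = 141.2°, so θ = 19.42° or 70.58°.
The larger angle is 70.58°.

70.58°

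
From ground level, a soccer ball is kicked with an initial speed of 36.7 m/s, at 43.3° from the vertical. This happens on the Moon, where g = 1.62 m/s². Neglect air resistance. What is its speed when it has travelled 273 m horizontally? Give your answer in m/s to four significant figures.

26.78 m/s

vₓ = 36.70 sin 43.3° = 25.17 m/s; v_y0 = 36.70 cos 43.3° = 26.71 m/s.
Time to reach x = 273 m: t = x/vₓ = 273/25.17 = 10.85 s.
Vertical velocity there: v_y = v_y0 − g t = 26.71 − 1.62 × 10.85 = 9.138 m/s.
Speed: √(vₓ² + v_y²) = √(25.17² + 9.138²) = 26.78 m/s.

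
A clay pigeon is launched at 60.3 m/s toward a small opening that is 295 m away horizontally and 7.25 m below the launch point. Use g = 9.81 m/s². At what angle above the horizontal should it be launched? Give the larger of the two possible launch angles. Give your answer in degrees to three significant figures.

64.1°

Trajectory: y = x tanθ − g x² (1 + tan²θ)/(2v₀²). With x = 295, y = −7.25, v₀ = 60.3, g = 9.81:
117.4 tan²θ − 295 tanθ + (110.1) = 0.
tanθ = [295 ± √(295² − 4 × 117.4 × (110.1))] / (2 × 117.4) = (295 ± 187.9) / 234.8, giving tanθ = 0.4562 or 2.057.
θ = 24.52° or 64.07°; the larger is 64.07°.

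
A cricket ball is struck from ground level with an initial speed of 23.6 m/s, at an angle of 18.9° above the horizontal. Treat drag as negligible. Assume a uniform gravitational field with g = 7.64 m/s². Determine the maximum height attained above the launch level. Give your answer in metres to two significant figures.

3.8 m

Horizontal component vₓ = 23.60 cos 18.9° = 22.33 m/s; vertical v_y0 = 23.60 sin 18.9° = 7.644 m/s.
At the apex v_y = 0, so H = v_y0²/(2g) = 7.644²/15.28 = 3.824 m.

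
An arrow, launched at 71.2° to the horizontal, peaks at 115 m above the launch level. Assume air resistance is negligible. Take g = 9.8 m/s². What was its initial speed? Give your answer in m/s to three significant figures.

At the peak v_y = 0, so v_y0 = √(2gH) = √(2 × 9.80 × 115) = 47.48 m/s.
v_y0 = v₀ sin θ ⇒ v₀ = 47.48 / sin 71.2° = 50.15 m/s.

50.2 m/s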